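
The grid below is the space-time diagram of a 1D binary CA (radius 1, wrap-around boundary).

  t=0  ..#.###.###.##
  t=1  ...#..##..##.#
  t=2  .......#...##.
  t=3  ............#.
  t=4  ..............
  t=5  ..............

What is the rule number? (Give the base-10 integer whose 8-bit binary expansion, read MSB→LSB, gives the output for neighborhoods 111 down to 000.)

  ###|.  b7=0 t=0,i=5
  ##.|#  b6=1 t=0,i=6
  #.#|#  b5=1 t=0,i=3
  #..|.  b4=0 t=0,i=0
  .##|.  b3=0 t=0,i=4
  .#.|.  b2=0 t=0,i=2
  ..#|.  b1=0 t=0,i=1
  ...|.  b0=0 t=1,i=1
  bits 01100000 = 96

96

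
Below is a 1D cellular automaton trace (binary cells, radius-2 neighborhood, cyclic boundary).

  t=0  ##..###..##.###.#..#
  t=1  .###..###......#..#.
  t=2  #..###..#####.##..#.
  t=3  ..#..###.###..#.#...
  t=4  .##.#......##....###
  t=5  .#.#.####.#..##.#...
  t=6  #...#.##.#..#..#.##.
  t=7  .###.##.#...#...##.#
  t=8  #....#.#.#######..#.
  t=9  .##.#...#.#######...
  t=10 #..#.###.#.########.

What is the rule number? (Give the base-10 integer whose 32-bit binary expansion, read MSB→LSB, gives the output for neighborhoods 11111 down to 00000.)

  [31] ##### => #  t=2,i=10
  [30] ####. => #  t=2,i=11
  [29] ###.# => .  t=0,i=14
  [28] ###.. => #  t=0,i=1
  [27] ##.## => .  t=0,i=11
  [26] ##.#. => #  t=0,i=15
  [25] ##..# => #  t=0,i=2
  [24] ##... => #  t=1,i=9
  [23] #.### => .  t=0,i=12
  [22] #.##. => #  t=2,i=14
  [21] #.#.# => .  t=5,i=3
  [20] #.#.. => .  t=0,i=16
  [19] #..## => #  t=0,i=3
  [18] #..#. => .  t=1,i=17
  [17] #...# => #  t=6,i=2
  [16] #.... => #  t=1,i=10
  [15] .#### => #  t=2,i=9
  [14] .###. => .  t=0,i=0
  [13] .##.# => .  t=0,i=10
  [12] .##.. => .  t=2,i=15
  [11] .#.## => #  t=5,i=4
  [10] .#.#. => .  t=2,i=19
  [9] .#..# => .  t=0,i=17
  [8] .#... => #  t=3,i=17
  [7] ..### => .  t=0,i=4
  [6] ..##. => .  t=0,i=9
  [5] ..#.# => .  t=2,i=18
  [4] ..#.. => #  t=1,i=15
  [3] ...## => #  t=4,i=10
  [2] ...#. => #  t=1,i=14
  [1] ....# => .  t=1,i=13
  [0] ..... => #  t=1,i=11
  bits 11010111010010111000100100011101 = 3612051741

3612051741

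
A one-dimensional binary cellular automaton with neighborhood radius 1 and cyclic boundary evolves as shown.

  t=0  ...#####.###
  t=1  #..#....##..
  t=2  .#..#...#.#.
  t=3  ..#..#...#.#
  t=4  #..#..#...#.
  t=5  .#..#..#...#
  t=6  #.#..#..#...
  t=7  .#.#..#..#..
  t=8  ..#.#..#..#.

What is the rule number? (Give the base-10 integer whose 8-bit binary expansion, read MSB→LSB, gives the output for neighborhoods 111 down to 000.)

  ###|.  b7=0 t=0,i=4
  ##.|.  b6=0 t=0,i=7
  #.#|#  b5=1 t=0,i=8
  #..|#  b4=1 t=0,i=0
  .##|#  b3=1 t=0,i=3
  .#.|.  b2=0 t=1,i=0
  ..#|.  b1=0 t=0,i=2
  ...|.  b0=0 t=0,i=1
  bits 00111000 = 56

56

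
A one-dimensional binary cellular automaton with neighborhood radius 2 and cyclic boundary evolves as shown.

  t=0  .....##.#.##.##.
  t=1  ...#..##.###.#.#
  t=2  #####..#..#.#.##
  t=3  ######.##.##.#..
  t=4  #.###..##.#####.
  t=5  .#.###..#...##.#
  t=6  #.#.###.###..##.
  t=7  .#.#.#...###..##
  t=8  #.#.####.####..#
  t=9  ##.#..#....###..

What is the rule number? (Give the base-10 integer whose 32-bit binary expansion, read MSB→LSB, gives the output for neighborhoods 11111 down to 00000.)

3612503990

  [31] ##### => #  t=2,i=0
  [30] ####. => #  t=2,i=3
  [29] ###.# => .  t=1,i=11
  [28] ###.. => #  t=2,i=4
  [27] ##.## => .  t=0,i=12
  [26] ##.#. => #  t=0,i=7
  [25] ##..# => #  t=2,i=5
  [24] ##... => #  t=0,i=15
  [23] #.### => .  t=1,i=9
  [22] #.##. => #  t=0,i=10
  [21] #.#.# => .  t=0,i=8
  [20] #.#.. => #  t=1,i=15
  [19] #..## => .  t=1,i=5
  [18] #..#. => .  t=2,i=6
  [17] #...# => #  t=1,i=1
  [16] #.... => .  t=0,i=0
  [15] .#### => .  t=2,i=15
  [14] .###. => #  t=1,i=10
  [13] .##.# => #  t=0,i=6
  [12] .##.. => .  t=0,i=14
  [11] .#.## => #  t=0,i=9
  [10] .#.#. => #  t=1,i=14
  [9] .#..# => #  t=1,i=4
  [8] .#... => #  t=1,i=0
  [7] ..### => #  t=3,i=0
  [6] ..##. => .  t=0,i=5
  [5] ..#.# => #  t=2,i=10
  [4] ..#.. => #  t=1,i=3
  [3] ...## => .  t=0,i=4
  [2] ...#. => #  t=1,i=2
  [1] ....# => #  t=0,i=3
  [0] ..... => .  t=0,i=1
  bits 11010111010100100110111110110110 = 3612503990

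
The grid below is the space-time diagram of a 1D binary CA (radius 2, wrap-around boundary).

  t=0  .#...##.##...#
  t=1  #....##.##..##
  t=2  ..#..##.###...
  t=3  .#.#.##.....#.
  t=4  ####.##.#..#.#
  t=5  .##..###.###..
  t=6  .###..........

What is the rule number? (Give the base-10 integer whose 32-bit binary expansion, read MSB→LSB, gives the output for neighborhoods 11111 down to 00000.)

  nb #####: next=#  (t=4,i=1, bit31=1)
  nb ####.: next=#  (t=4,i=2, bit30=1)
  nb ###.#: next=.  (t=4,i=3, bit29=0)
  nb ###..: next=.  (t=1,i=0, bit28=0)
  nb ##.##: next=.  (t=0,i=7, bit27=0)
  nb ##.#.: next=#  (t=4,i=7, bit26=1)
  nb ##..#: next=#  (t=1,i=10, bit25=1)
  nb ##...: next=.  (t=0,i=10, bit24=0)
  nb #.###: next=.  (t=2,i=8, bit23=0)
  nb #.##.: next=#  (t=0,i=8, bit22=1)
  nb #.#.#: next=#  (t=3,i=3, bit21=1)
  nb #.#..: next=.  (t=0,i=1, bit20=0)
  nb #..##: next=.  (t=1,i=11, bit19=0)
  nb #..#.: next=#  (t=3,i=0, bit18=1)
  nb #...#: next=.  (t=0,i=3, bit17=0)
  nb #....: next=#  (t=1,i=2, bit16=1)
  nb .####: next=.  (t=4,i=0, bit15=0)
  nb .###.: next=.  (t=1,i=13, bit14=0)
  nb .##.#: next=#  (t=0,i=6, bit13=1)
  nb .##..: next=#  (t=0,i=9, bit12=1)
  nb .#.##: next=.  (t=3,i=4, bit11=0)
  nb .#.#.: next=#  (t=0,i=0, bit10=1)
  nb .#..#: next=#  (t=2,i=3, bit9=1)
  nb .#...: next=.  (t=0,i=2, bit8=0)
  nb ..###: next=.  (t=1,i=12, bit7=0)
  nb ..##.: next=#  (t=0,i=5, bit6=1)
  nb ..#.#: next=#  (t=0,i=13, bit5=1)
  nb ..#..: next=.  (t=2,i=2, bit4=0)
  nb ...##: next=.  (t=0,i=4, bit3=0)
  nb ...#.: next=#  (t=0,i=12, bit2=1)
  nb ....#: next=.  (t=1,i=3, bit1=0)
  nb .....: next=.  (t=2,i=13, bit0=0)
  bits 11000110011001010011011001100100 = 3328521828

3328521828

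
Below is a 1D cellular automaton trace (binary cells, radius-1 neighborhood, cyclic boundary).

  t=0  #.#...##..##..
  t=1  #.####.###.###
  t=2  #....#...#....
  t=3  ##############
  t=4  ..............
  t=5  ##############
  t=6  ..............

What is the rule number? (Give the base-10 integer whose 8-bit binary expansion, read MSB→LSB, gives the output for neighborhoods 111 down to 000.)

87

  ###|.  b7=0 t=1,i=3
  ##.|#  b6=1 t=0,i=7
  #.#|.  b5=0 t=0,i=1
  #..|#  b4=1 t=0,i=3
  .##|.  b3=0 t=0,i=6
  .#.|#  b2=1 t=0,i=0
  ..#|#  b1=1 t=0,i=5
  ...|#  b0=1 t=0,i=4
  bits 01010111 = 87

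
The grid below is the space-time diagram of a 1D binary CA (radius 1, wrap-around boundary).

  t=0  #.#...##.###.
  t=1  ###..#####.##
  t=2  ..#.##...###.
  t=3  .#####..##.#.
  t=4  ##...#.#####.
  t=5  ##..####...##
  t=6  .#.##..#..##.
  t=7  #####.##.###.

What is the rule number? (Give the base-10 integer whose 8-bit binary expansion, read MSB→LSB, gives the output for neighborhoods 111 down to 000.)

110

  ###|.  b7=0 t=0,i=10
  ##.|#  b6=1 t=0,i=7
  #.#|#  b5=1 t=0,i=1
  #..|.  b4=0 t=0,i=3
  .##|#  b3=1 t=0,i=6
  .#.|#  b2=1 t=0,i=0
  ..#|#  b1=1 t=0,i=5
  ...|.  b0=0 t=0,i=4
  bits 01101110 = 110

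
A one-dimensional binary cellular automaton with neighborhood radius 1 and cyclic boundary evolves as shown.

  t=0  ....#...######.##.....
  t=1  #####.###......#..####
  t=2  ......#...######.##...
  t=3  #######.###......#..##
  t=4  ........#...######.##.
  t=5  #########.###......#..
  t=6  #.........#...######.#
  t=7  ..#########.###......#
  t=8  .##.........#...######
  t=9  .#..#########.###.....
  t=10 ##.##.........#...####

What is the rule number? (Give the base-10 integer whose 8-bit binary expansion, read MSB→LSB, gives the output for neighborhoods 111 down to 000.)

  [7] ### => .  t=0,i=9
  [6] ##. => .  t=0,i=13
  [5] #.# => .  t=0,i=14
  [4] #.. => .  t=0,i=5
  [3] .## => #  t=0,i=8
  [2] .#. => #  t=0,i=4
  [1] ..# => #  t=0,i=3
  [0] ... => #  t=0,i=0
  bits 00001111 = 15

15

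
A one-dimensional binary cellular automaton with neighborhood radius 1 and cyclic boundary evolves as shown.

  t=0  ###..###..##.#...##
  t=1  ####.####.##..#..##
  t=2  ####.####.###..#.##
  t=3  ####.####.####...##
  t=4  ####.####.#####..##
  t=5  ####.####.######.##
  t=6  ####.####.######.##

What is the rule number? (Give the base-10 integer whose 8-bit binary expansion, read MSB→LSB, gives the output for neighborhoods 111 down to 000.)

216

  nb ###: next=#  (t=0,i=0, bit7=1)
  nb ##.: next=#  (t=0,i=2, bit6=1)
  nb #.#: next=.  (t=0,i=12, bit5=0)
  nb #..: next=#  (t=0,i=3, bit4=1)
  nb .##: next=#  (t=0,i=5, bit3=1)
  nb .#.: next=.  (t=0,i=13, bit2=0)
  nb ..#: next=.  (t=0,i=4, bit1=0)
  nb ...: next=.  (t=0,i=15, bit0=0)
  bits 11011000 = 216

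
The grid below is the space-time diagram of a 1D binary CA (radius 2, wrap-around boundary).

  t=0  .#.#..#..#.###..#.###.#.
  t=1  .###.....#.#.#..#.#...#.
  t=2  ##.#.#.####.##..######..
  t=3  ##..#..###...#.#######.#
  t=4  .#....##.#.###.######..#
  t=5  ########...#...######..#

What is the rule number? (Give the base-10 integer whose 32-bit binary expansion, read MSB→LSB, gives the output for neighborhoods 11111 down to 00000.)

  #####|#  b31=1 t=2,i=18
  ####.|#  b30=1 t=2,i=9
  ###.#|.  b29=0 t=0,i=20
  ###..|#  b28=1 t=0,i=13
  ##.##|.  b27=0 t=2,i=11
  ##.#.|.  b26=0 t=0,i=21
  ##..#|.  b25=0 t=0,i=14
  ##...|.  b24=0 t=1,i=4
  #.###|#  b23=1 t=0,i=11
  #.##.|.  b22=0 t=2,i=12
  #.#.#|.  b21=0 t=1,i=11
  #.#..|#  b20=1 t=0,i=3
  #..##|#  b19=1 t=1,i=0
  #..#.|.  b18=0 t=0,i=0
  #...#|#  b17=1 t=1,i=20
  #....|#  b16=1 t=1,i=5
  .####|#  b15=1 t=2,i=8
  .###.|.  b14=0 t=0,i=12
  .##.#|#  b13=1 t=2,i=1
  .##..|#  b12=1 t=2,i=13
  .#.##|.  b11=0 t=0,i=10
  .#.#.|#  b10=1 t=0,i=2
  .#..#|.  b9=0 t=0,i=4
  .#...|#  b8=1 t=1,i=19
  ..###|#  b7=1 t=1,i=1
  ..##.|#  b6=1 t=2,i=0
  ..#.#|#  b5=1 t=0,i=1
  ..#..|.  b4=0 t=0,i=6
  ...##|#  b3=1 t=4,i=5
  ...#.|#  b2=1 t=1,i=8
  ....#|#  b1=1 t=1,i=7
  .....|.  b0=0 t=1,i=6
  bits 11010000100110111011010111101110 = 3499865582

3499865582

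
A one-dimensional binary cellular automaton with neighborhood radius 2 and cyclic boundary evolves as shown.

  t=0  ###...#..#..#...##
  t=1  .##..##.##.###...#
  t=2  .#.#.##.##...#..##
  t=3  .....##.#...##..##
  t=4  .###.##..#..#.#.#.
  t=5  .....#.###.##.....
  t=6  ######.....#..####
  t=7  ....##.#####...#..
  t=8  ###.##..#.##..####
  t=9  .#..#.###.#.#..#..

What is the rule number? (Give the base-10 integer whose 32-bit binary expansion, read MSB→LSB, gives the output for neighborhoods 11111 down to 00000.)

  nb #####: next=.  (t=0,i=0, bit31=0)
  nb ####.: next=#  (t=0,i=1, bit30=1)
  nb ###.#: next=.  (t=4,i=3, bit29=0)
  nb ###..: next=#  (t=0,i=2, bit28=1)
  nb ##.##: next=.  (t=1,i=7, bit27=0)
  nb ##.#.: next=.  (t=2,i=0, bit26=0)
  nb ##..#: next=#  (t=1,i=3, bit25=1)
  nb ##...: next=.  (t=0,i=3, bit24=0)
  nb #.###: next=.  (t=1,i=11, bit23=0)
  nb #.##.: next=#  (t=1,i=1, bit22=1)
  nb #.#.#: next=.  (t=2,i=1, bit21=0)
  nb #.#..: next=.  (t=3,i=8, bit20=0)
  nb #..##: next=.  (t=1,i=4, bit19=0)
  nb #..#.: next=#  (t=0,i=8, bit18=1)
  nb #...#: next=.  (t=0,i=4, bit17=0)
  nb #....: next=#  (t=3,i=1, bit16=1)
  nb .####: next=#  (t=0,i=17, bit15=1)
  nb .###.: next=.  (t=1,i=12, bit14=0)
  nb .##.#: next=#  (t=1,i=6, bit13=1)
  nb .##..: next=.  (t=1,i=2, bit12=0)
  nb .#.##: next=.  (t=1,i=0, bit11=0)
  nb .#.#.: next=.  (t=2,i=2, bit10=0)
  nb .#..#: next=.  (t=0,i=7, bit9=0)
  nb .#...: next=#  (t=0,i=13, bit8=1)
  nb ..###: next=.  (t=0,i=16, bit7=0)
  nb ..##.: next=#  (t=1,i=5, bit6=1)
  nb ..#.#: next=#  (t=1,i=17, bit5=1)
  nb ..#..: next=#  (t=0,i=6, bit4=1)
  nb ...##: next=.  (t=0,i=15, bit3=0)
  nb ...#.: next=#  (t=0,i=5, bit2=1)
  nb ....#: next=#  (t=3,i=3, bit1=1)
  nb .....: next=#  (t=3,i=2, bit0=1)
  bits 01010010010001011010000101110111 = 1380295031

1380295031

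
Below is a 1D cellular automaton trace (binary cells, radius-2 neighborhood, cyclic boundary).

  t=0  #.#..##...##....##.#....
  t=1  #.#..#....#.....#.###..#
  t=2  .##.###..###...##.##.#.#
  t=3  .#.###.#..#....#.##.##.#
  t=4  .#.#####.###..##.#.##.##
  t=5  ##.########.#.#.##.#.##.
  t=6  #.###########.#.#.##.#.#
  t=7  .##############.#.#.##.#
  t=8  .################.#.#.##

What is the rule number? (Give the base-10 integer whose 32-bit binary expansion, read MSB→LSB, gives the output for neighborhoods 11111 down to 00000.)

4009017716

  #####|#  b31=1 t=4,i=5
  ####.|#  b30=1 t=4,i=6
  ###.#|#  b29=1 t=3,i=5
  ###..|.  b28=0 t=1,i=20
  ##.##|#  b27=1 t=2,i=3
  ##.#.|#  b26=1 t=0,i=18
  ##..#|#  b25=1 t=1,i=21
  ##...|.  b24=0 t=0,i=7
  #.###|#  b23=1 t=1,i=18
  #.##.|#  b22=1 t=2,i=1
  #.#.#|#  b21=1 t=2,i=21
  #.#..|#  b20=1 t=0,i=2
  #..##|.  b19=0 t=0,i=4
  #..#.|#  b18=1 t=1,i=4
  #...#|.  b17=0 t=0,i=8
  #....|.  b16=0 t=0,i=13
  .####|#  b15=1 t=4,i=4
  .###.|#  b14=1 t=1,i=19
  .##.#|.  b13=0 t=0,i=17
  .##..|.  b12=0 t=0,i=6
  .#.##|.  b11=0 t=1,i=17
  .#.#.|.  b10=0 t=0,i=1
  .#..#|.  b9=0 t=0,i=3
  .#...|#  b8=1 t=0,i=20
  ..###|.  b7=0 t=2,i=9
  ..##.|#  b6=1 t=0,i=5
  ..#.#|#  b5=1 t=0,i=0
  ..#..|#  b4=1 t=1,i=5
  ...##|.  b3=0 t=0,i=9
  ...#.|#  b2=1 t=0,i=23
  ....#|.  b1=0 t=0,i=14
  .....|.  b0=0 t=1,i=13
  bits 11101110111101001100000101110100 = 4009017716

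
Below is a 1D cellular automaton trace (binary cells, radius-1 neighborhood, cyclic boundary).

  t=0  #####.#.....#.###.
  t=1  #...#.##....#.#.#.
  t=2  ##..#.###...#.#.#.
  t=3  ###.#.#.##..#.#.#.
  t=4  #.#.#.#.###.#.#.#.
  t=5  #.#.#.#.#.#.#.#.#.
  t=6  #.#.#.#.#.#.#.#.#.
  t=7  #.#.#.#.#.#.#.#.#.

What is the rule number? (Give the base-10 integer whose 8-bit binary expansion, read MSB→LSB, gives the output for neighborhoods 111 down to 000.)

  nb ###: next=.  (t=0,i=1, bit7=0)
  nb ##.: next=#  (t=0,i=4, bit6=1)
  nb #.#: next=.  (t=0,i=5, bit5=0)
  nb #..: next=#  (t=0,i=7, bit4=1)
  nb .##: next=#  (t=0,i=0, bit3=1)
  nb .#.: next=#  (t=0,i=6, bit2=1)
  nb ..#: next=.  (t=0,i=11, bit1=0)
  nb ...: next=.  (t=0,i=8, bit0=0)
  bits 01011100 = 92

92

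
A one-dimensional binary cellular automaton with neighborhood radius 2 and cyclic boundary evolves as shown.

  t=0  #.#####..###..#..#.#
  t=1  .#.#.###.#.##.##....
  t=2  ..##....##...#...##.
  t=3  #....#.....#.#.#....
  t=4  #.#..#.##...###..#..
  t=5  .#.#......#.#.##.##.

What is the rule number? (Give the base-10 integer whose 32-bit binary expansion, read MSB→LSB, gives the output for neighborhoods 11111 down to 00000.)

  #####|.  b31=0 t=0,i=4
  ####.|#  b30=1 t=0,i=5
  ###.#|.  b29=0 t=1,i=7
  ###..|#  b28=1 t=0,i=6
  ##.##|#  b27=1 t=0,i=1
  ##.#.|#  b26=1 t=1,i=8
  ##..#|#  b25=1 t=0,i=7
  ##...|.  b24=0 t=1,i=16
  #.###|.  b23=0 t=0,i=2
  #.##.|.  b22=0 t=0,i=19
  #.#.#|#  b21=1 t=1,i=3
  #.#..|.  b20=0 t=3,i=15
  #..##|.  b19=0 t=0,i=8
  #..#.|.  b18=0 t=0,i=13
  #...#|#  b17=1 t=2,i=0
  #....|#  b16=1 t=1,i=17
  .####|#  b15=1 t=0,i=3
  .###.|.  b14=0 t=0,i=10
  .##.#|.  b13=0 t=0,i=0
  .##..|.  b12=0 t=1,i=15
  .#.##|.  b11=0 t=0,i=18
  .#.#.|#  b10=1 t=1,i=2
  .#..#|#  b9=1 t=0,i=15
  .#...|.  b8=0 t=2,i=14
  ..###|#  b7=1 t=0,i=9
  ..##.|.  b6=0 t=2,i=2
  ..#.#|.  b5=0 t=0,i=17
  ..#..|#  b4=1 t=0,i=14
  ...##|.  b3=0 t=2,i=1
  ...#.|.  b2=0 t=1,i=0
  ....#|.  b1=0 t=1,i=19
  .....|#  b0=1 t=1,i=18
  bits 01011110001000111000011010010001 = 1579386513

1579386513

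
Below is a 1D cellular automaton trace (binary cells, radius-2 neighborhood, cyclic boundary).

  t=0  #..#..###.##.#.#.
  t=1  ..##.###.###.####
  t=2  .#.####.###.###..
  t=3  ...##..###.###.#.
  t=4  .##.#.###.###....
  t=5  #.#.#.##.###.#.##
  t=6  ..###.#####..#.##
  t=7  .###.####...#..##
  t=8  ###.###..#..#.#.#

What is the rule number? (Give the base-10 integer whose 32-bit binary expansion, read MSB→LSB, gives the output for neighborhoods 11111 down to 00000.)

  #####|#  b31=1 t=6,i=8
  ####.|.  b30=0 t=1,i=15
  ###.#|.  b29=0 t=0,i=8
  ###..|.  b28=0 t=1,i=16
  ##.##|#  b27=1 t=0,i=9
  ##.#.|.  b26=0 t=0,i=12
  ##..#|.  b25=0 t=1,i=0
  ##...|#  b24=1 t=2,i=15
  #.###|#  b23=1 t=1,i=5
  #.##.|#  b22=1 t=0,i=10
  #.#.#|#  b21=1 t=0,i=13
  #.#..|.  b20=0 t=0,i=0
  #..##|#  b19=1 t=0,i=5
  #..#.|#  b18=1 t=0,i=2
  #...#|.  b17=0 t=2,i=16
  #....|.  b16=0 t=3,i=0
  .####|#  b15=1 t=1,i=14
  .###.|#  b14=1 t=0,i=7
  .##.#|#  b13=1 t=0,i=11
  .##..|#  b12=1 t=3,i=4
  .#.##|.  b11=0 t=2,i=2
  .#.#.|#  b10=1 t=0,i=14
  .#..#|.  b9=0 t=0,i=1
  .#...|.  b8=0 t=3,i=16
  ..###|#  b7=1 t=0,i=6
  ..##.|.  b6=0 t=1,i=2
  ..#.#|.  b5=0 t=2,i=1
  ..#..|#  b4=1 t=0,i=3
  ...##|#  b3=1 t=3,i=2
  ...#.|.  b2=0 t=2,i=0
  ....#|#  b1=1 t=3,i=1
  .....|#  b0=1 t=4,i=15
  bits 10001001111011001111010010011011 = 2314007707

2314007707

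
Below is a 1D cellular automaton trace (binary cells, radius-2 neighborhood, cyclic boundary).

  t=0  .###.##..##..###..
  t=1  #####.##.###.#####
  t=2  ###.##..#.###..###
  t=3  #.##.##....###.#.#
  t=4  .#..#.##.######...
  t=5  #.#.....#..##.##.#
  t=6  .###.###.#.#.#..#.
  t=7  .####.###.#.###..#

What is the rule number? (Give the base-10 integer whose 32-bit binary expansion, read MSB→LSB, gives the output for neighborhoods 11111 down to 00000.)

3205650383

  nb #####: next=#  (t=1,i=0, bit31=1)
  nb ####.: next=.  (t=1,i=3, bit30=0)
  nb ###.#: next=#  (t=0,i=3, bit29=1)
  nb ###..: next=#  (t=0,i=15, bit28=1)
  nb ##.##: next=#  (t=0,i=4, bit27=1)
  nb ##.#.: next=#  (t=3,i=14, bit26=1)
  nb ##..#: next=#  (t=0,i=7, bit25=1)
  nb ##...: next=#  (t=0,i=16, bit24=1)
  nb #.###: next=.  (t=1,i=9, bit23=0)
  nb #.##.: next=.  (t=0,i=5, bit22=0)
  nb #.#.#: next=.  (t=3,i=15, bit21=0)
  nb #.#..: next=#  (t=5,i=2, bit20=1)
  nb #..##: next=.  (t=0,i=8, bit19=0)
  nb #..#.: next=.  (t=2,i=7, bit18=0)
  nb #...#: next=#  (t=0,i=17, bit17=1)
  nb #....: next=.  (t=3,i=8, bit16=0)
  nb .####: next=.  (t=1,i=14, bit15=0)
  nb .###.: next=#  (t=0,i=2, bit14=1)
  nb .##.#: next=.  (t=1,i=7, bit13=0)
  nb .##..: next=#  (t=0,i=6, bit12=1)
  nb .#.##: next=.  (t=2,i=9, bit11=0)
  nb .#.#.: next=#  (t=6,i=10, bit10=1)
  nb .#..#: next=#  (t=4,i=2, bit9=1)
  nb .#...: next=#  (t=5,i=3, bit8=1)
  nb ..###: next=#  (t=0,i=1, bit7=1)
  nb ..##.: next=#  (t=0,i=9, bit6=1)
  nb ..#.#: next=.  (t=2,i=8, bit5=0)
  nb ..#..: next=.  (t=4,i=1, bit4=0)
  nb ...##: next=#  (t=0,i=0, bit3=1)
  nb ...#.: next=#  (t=4,i=0, bit2=1)
  nb ....#: next=#  (t=3,i=9, bit1=1)
  nb .....: next=#  (t=5,i=5, bit0=1)
  bits 10111111000100100101011111001111 = 3205650383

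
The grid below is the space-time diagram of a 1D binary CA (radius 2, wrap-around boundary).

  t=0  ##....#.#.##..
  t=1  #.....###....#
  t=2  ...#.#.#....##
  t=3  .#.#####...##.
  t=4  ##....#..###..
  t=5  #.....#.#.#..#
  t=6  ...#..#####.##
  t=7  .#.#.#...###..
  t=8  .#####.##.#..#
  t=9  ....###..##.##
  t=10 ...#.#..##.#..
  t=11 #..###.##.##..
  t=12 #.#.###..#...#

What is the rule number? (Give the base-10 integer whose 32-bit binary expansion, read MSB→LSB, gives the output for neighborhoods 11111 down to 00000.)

1816020089

  [31] ##### => .  t=3,i=5
  [30] ####. => #  t=3,i=6
  [29] ###.# => #  t=6,i=10
  [28] ###.. => .  t=1,i=8
  [27] ##.## => #  t=6,i=11
  [26] ##.#. => #  t=8,i=9
  [25] ##..# => .  t=0,i=12
  [24] ##... => .  t=0,i=2
  [23] #.### => .  t=3,i=3
  [22] #.##. => .  t=0,i=10
  [21] #.#.# => #  t=0,i=8
  [20] #.#.. => #  t=2,i=7
  [19] #..## => #  t=0,i=13
  [18] #..#. => #  t=3,i=0
  [17] #...# => #  t=2,i=1
  [16] #.... => .  t=0,i=3
  [15] .#### => .  t=3,i=4
  [14] .###. => #  t=1,i=7
  [13] .##.# => .  t=8,i=8
  [12] .##.. => .  t=0,i=1
  [11] .#.## => .  t=0,i=9
  [10] .#.#. => #  t=0,i=7
  [9] .#..# => .  t=4,i=7
  [8] .#... => .  t=2,i=8
  [7] ..### => .  t=1,i=6
  [6] ..##. => #  t=0,i=0
  [5] ..#.# => #  t=0,i=6
  [4] ..#.. => #  t=4,i=6
  [3] ...## => #  t=1,i=5
  [2] ...#. => .  t=0,i=5
  [1] ....# => .  t=0,i=4
  [0] ..... => #  t=1,i=3
  bits 01101100001111100100010001111001 = 1816020089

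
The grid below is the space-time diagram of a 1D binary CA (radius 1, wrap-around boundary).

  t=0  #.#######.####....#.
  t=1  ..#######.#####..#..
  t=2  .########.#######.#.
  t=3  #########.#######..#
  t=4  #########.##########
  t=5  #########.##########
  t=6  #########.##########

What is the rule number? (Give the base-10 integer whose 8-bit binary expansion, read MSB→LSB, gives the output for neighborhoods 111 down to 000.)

  [7] ### => #  t=0,i=3
  [6] ##. => #  t=0,i=8
  [5] #.# => .  t=0,i=1
  [4] #.. => #  t=0,i=14
  [3] .## => #  t=0,i=2
  [2] .#. => .  t=0,i=0
  [1] ..# => #  t=0,i=17
  [0] ... => .  t=0,i=15
  bits 11011010 = 218

218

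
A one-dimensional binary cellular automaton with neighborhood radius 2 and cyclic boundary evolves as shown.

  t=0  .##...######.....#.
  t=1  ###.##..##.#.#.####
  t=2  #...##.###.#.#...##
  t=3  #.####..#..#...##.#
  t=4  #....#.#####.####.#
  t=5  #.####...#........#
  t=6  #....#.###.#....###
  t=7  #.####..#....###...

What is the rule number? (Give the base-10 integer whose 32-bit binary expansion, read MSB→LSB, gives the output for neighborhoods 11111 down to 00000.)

2423222910

  nb #####: next=#  (t=0,i=8, bit31=1)
  nb ####.: next=.  (t=0,i=10, bit30=0)
  nb ###.#: next=.  (t=1,i=2, bit29=0)
  nb ###..: next=#  (t=0,i=11, bit28=1)
  nb ##.##: next=.  (t=1,i=3, bit27=0)
  nb ##.#.: next=.  (t=1,i=10, bit26=0)
  nb ##..#: next=.  (t=1,i=6, bit25=0)
  nb ##...: next=.  (t=0,i=3, bit24=0)
  nb #.###: next=.  (t=1,i=15, bit23=0)
  nb #.##.: next=#  (t=1,i=4, bit22=1)
  nb #.#.#: next=#  (t=1,i=11, bit21=1)
  nb #.#..: next=.  (t=2,i=13, bit20=0)
  nb #..##: next=#  (t=0,i=0, bit19=1)
  nb #..#.: next=#  (t=3,i=7, bit18=1)
  nb #...#: next=#  (t=0,i=4, bit17=1)
  nb #....: next=#  (t=0,i=13, bit16=1)
  nb .####: next=.  (t=0,i=7, bit15=0)
  nb .###.: next=#  (t=2,i=8, bit14=1)
  nb .##.#: next=#  (t=1,i=9, bit13=1)
  nb .##..: next=#  (t=0,i=2, bit12=1)
  nb .#.##: next=.  (t=1,i=14, bit11=0)
  nb .#.#.: next=.  (t=1,i=12, bit10=0)
  nb .#..#: next=#  (t=0,i=18, bit9=1)
  nb .#...: next=.  (t=2,i=14, bit8=0)
  nb ..###: next=.  (t=0,i=6, bit7=0)
  nb ..##.: next=#  (t=0,i=1, bit6=1)
  nb ..#.#: next=#  (t=4,i=5, bit5=1)
  nb ..#..: next=#  (t=0,i=17, bit4=1)
  nb ...##: next=#  (t=0,i=5, bit3=1)
  nb ...#.: next=#  (t=0,i=16, bit2=1)
  nb ....#: next=#  (t=0,i=15, bit1=1)
  nb .....: next=.  (t=0,i=14, bit0=0)
  bits 10010000011011110111001001111110 = 2423222910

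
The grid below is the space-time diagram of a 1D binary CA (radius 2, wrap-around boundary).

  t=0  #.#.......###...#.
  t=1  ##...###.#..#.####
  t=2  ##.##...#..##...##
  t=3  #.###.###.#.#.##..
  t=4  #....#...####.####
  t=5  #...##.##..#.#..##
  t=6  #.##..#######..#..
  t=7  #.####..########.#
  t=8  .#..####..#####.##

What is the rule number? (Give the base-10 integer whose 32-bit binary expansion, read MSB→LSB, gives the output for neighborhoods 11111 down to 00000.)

  [31] ##### => #  t=1,i=16
  [30] ####. => #  t=1,i=0
  [29] ###.# => .  t=1,i=7
  [28] ###.. => #  t=0,i=12
  [27] ##.## => #  t=2,i=2
  [26] ##.#. => #  t=1,i=8
  [25] ##..# => #  t=3,i=16
  [24] ##... => .  t=0,i=13
  [23] #.### => .  t=1,i=14
  [22] #.##. => #  t=2,i=3
  [21] #.#.# => #  t=0,i=0
  [20] #.#.. => .  t=0,i=2
  [19] #..## => #  t=2,i=10
  [18] #..#. => #  t=1,i=11
  [17] #...# => #  t=0,i=14
  [16] #.... => .  t=0,i=4
  [15] .#### => .  t=1,i=15
  [14] .###. => .  t=0,i=11
  [13] .##.# => .  t=5,i=5
  [12] .##.. => #  t=2,i=4
  [11] .#.## => .  t=1,i=13
  [10] .#.#. => #  t=0,i=1
  [9] .#..# => .  t=1,i=10
  [8] .#... => .  t=0,i=3
  [7] ..### => .  t=0,i=10
  [6] ..##. => .  t=2,i=11
  [5] ..#.# => #  t=0,i=16
  [4] ..#.. => #  t=2,i=8
  [3] ...## => #  t=0,i=9
  [2] ...#. => #  t=0,i=15
  [1] ....# => .  t=0,i=8
  [0] ..... => #  t=0,i=5
  bits 11011110011011100001010000111101 = 3731756093

3731756093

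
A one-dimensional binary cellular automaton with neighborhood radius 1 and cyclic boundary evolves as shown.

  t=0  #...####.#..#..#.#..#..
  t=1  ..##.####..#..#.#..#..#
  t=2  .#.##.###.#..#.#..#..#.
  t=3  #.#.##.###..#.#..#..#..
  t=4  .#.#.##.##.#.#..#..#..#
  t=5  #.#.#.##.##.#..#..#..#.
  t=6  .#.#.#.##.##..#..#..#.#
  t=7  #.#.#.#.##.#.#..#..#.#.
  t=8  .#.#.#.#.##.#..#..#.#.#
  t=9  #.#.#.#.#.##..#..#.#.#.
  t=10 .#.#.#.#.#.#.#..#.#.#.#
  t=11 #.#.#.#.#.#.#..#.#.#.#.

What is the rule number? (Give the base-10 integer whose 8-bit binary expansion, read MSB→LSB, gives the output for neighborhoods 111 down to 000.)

  nb ###: next=#  (t=0,i=5, bit7=1)
  nb ##.: next=#  (t=0,i=7, bit6=1)
  nb #.#: next=#  (t=0,i=8, bit5=1)
  nb #..: next=.  (t=0,i=1, bit4=0)
  nb .##: next=.  (t=0,i=4, bit3=0)
  nb .#.: next=.  (t=0,i=0, bit2=0)
  nb ..#: next=#  (t=0,i=3, bit1=1)
  nb ...: next=#  (t=0,i=2, bit0=1)
  bits 11100011 = 227

227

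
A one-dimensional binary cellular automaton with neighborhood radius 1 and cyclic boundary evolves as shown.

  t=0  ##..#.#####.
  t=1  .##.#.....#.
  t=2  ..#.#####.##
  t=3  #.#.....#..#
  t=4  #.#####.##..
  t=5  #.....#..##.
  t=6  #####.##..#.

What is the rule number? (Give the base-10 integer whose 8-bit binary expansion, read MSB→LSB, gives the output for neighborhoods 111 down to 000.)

85

  ### -> .   bit 7 = 0  t=0,i=7
  ##. -> #   bit 6 = 1  t=0,i=1
  #.# -> .   bit 5 = 0  t=0,i=5
  #.. -> #   bit 4 = 1  t=0,i=2
  .## -> .   bit 3 = 0  t=0,i=0
  .#. -> #   bit 2 = 1  t=0,i=4
  ..# -> .   bit 1 = 0  t=0,i=3
  ... -> #   bit 0 = 1  t=1,i=6
  bits 01010101 = 85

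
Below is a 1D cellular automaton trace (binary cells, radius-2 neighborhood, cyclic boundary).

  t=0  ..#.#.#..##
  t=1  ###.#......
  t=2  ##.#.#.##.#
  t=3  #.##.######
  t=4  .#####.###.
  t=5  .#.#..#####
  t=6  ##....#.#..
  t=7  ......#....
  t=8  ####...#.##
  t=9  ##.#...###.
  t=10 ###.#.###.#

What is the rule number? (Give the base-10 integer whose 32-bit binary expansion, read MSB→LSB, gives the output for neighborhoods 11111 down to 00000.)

  [31] ##### => #  t=3,i=7
  [30] ####. => .  t=3,i=10
  [29] ###.# => .  t=1,i=2
  [28] ###.. => #  t=4,i=9
  [27] ##.## => #  t=2,i=9
  [26] ##.#. => #  t=1,i=3
  [25] ##..# => #  t=0,i=0
  [24] ##... => .  t=6,i=2
  [23] #.### => #  t=2,i=10
  [22] #.##. => #  t=2,i=7
  [21] #.#.# => #  t=0,i=4
  [20] #.#.. => .  t=0,i=6
  [19] #..## => .  t=0,i=8
  [18] #..#. => #  t=0,i=1
  [17] #...# => .  t=8,i=5
  [16] #.... => .  t=1,i=6
  [15] .#### => .  t=3,i=6
  [14] .###. => #  t=1,i=1
  [13] .##.# => #  t=2,i=8
  [12] .##.. => .  t=0,i=10
  [11] .#.## => #  t=2,i=6
  [10] .#.#. => .  t=0,i=3
  [9] .#..# => .  t=0,i=7
  [8] .#... => #  t=1,i=5
  [7] ..### => #  t=1,i=0
  [6] ..##. => .  t=0,i=9
  [5] ..#.# => #  t=0,i=2
  [4] ..#.. => .  t=7,i=6
  [3] ...## => #  t=1,i=10
  [2] ...#. => .  t=6,i=5
  [1] ....# => .  t=1,i=9
  [0] ..... => #  t=1,i=7
  bits 10011110111001000110100110101001 = 2665769385

2665769385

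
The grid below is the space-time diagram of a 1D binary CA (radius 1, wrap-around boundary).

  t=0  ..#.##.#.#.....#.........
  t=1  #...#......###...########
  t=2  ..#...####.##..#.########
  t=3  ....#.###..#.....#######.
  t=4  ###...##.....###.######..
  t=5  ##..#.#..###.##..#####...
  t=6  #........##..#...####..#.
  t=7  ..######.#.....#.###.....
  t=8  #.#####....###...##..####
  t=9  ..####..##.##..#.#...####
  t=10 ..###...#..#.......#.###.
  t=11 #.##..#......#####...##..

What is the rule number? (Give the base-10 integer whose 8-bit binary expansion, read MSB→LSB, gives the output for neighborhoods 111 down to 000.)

137

  ###|#  b7=1 t=1,i=12
  ##.|.  b6=0 t=0,i=5
  #.#|.  b5=0 t=0,i=3
  #..|.  b4=0 t=0,i=10
  .##|#  b3=1 t=0,i=4
  .#.|.  b2=0 t=0,i=2
  ..#|.  b1=0 t=0,i=1
  ...|#  b0=1 t=0,i=0
  bits 10001001 = 137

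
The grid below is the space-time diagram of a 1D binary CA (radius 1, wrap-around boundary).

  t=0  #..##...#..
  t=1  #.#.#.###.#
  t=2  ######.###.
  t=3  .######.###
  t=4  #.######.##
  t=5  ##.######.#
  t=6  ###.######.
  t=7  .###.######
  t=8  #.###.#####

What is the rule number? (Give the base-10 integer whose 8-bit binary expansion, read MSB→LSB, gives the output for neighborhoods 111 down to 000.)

  ### -> #   bit 7 = 1  t=1,i=7
  ##. -> #   bit 6 = 1  t=0,i=4
  #.# -> #   bit 5 = 1  t=1,i=1
  #.. -> .   bit 4 = 0  t=0,i=1
  .## -> .   bit 3 = 0  t=0,i=3
  .#. -> #   bit 2 = 1  t=0,i=0
  ..# -> #   bit 1 = 1  t=0,i=2
  ... -> #   bit 0 = 1  t=0,i=6
  bits 11100111 = 231

231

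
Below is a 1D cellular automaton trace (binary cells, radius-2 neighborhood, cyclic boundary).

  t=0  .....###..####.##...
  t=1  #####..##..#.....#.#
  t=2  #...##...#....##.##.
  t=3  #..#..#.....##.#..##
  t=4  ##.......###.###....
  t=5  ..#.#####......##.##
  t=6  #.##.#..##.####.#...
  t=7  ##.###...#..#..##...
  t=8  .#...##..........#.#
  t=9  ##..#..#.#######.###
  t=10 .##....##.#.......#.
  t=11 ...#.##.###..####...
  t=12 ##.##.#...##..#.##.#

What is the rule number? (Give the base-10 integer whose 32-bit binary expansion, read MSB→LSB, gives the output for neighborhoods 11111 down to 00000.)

  #####|.  b31=0 t=1,i=1
  ####.|.  b30=0 t=0,i=12
  ###.#|.  b29=0 t=0,i=13
  ###..|#  b28=1 t=0,i=7
  ##.##|.  b27=0 t=0,i=14
  ##.#.|#  b26=1 t=2,i=19
  ##..#|#  b25=1 t=0,i=8
  ##...|#  b24=1 t=0,i=17
  #.###|.  b23=0 t=1,i=19
  #.##.|.  b22=0 t=0,i=15
  #.#.#|#  b21=1 t=8,i=19
  #.#..|#  b20=1 t=2,i=0
  #..##|.  b19=0 t=0,i=9
  #..#.|.  b18=0 t=1,i=10
  #...#|.  b17=0 t=2,i=2
  #....|.  b16=0 t=0,i=18
  .####|#  b15=1 t=0,i=11
  .###.|.  b14=0 t=0,i=6
  .##.#|#  b13=1 t=2,i=15
  .##..|.  b12=0 t=0,i=16
  .#.##|#  b11=1 t=1,i=18
  .#.#.|#  b10=1 t=8,i=0
  .#..#|.  b9=0 t=3,i=4
  .#...|.  b8=0 t=1,i=12
  ..###|.  b7=0 t=0,i=5
  ..##.|.  b6=0 t=1,i=7
  ..#.#|#  b5=1 t=1,i=17
  ..#..|.  b4=0 t=1,i=11
  ...##|#  b3=1 t=0,i=4
  ...#.|.  b2=0 t=1,i=16
  ....#|#  b1=1 t=0,i=3
  .....|#  b0=1 t=0,i=0
  bits 00010111001100001010110000101011 = 389065771

389065771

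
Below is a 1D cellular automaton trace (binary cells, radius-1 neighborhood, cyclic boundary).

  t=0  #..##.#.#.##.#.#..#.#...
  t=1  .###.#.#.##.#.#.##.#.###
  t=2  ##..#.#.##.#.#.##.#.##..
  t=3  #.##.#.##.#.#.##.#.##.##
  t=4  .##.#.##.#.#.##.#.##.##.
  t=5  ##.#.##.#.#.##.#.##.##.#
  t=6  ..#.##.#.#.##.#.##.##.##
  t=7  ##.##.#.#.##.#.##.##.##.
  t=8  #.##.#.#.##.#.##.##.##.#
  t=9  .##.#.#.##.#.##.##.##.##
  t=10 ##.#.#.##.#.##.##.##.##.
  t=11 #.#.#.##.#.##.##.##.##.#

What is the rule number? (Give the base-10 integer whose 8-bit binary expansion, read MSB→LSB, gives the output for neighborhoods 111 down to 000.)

59

  ### -> .   bit 7 = 0  t=1,i=2
  ##. -> .   bit 6 = 0  t=0,i=4
  #.# -> #   bit 5 = 1  t=0,i=5
  #.. -> #   bit 4 = 1  t=0,i=1
  .## -> #   bit 3 = 1  t=0,i=3
  .#. -> .   bit 2 = 0  t=0,i=0
  ..# -> #   bit 1 = 1  t=0,i=2
  ... -> #   bit 0 = 1  t=0,i=22
  bits 00111011 = 59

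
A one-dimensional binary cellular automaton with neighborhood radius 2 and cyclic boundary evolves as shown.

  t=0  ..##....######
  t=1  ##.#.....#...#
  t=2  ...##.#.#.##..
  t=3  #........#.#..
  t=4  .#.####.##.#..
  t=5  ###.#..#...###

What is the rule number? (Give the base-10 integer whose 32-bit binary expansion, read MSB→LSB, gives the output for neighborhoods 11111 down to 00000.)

  nb #####: next=.  (t=0,i=10, bit31=0)
  nb ####.: next=.  (t=0,i=12, bit30=0)
  nb ###.#: next=.  (t=1,i=1, bit29=0)
  nb ###..: next=#  (t=0,i=13, bit28=1)
  nb ##.##: next=#  (t=4,i=7, bit27=1)
  nb ##.#.: next=.  (t=1,i=2, bit26=0)
  nb ##..#: next=#  (t=0,i=0, bit25=1)
  nb ##...: next=.  (t=0,i=4, bit24=0)
  nb #.###: next=.  (t=4,i=3, bit23=0)
  nb #.##.: next=.  (t=2,i=10, bit22=0)
  nb #.#.#: next=.  (t=2,i=6, bit21=0)
  nb #.#..: next=#  (t=1,i=3, bit20=1)
  nb #..##: next=#  (t=0,i=1, bit19=1)
  nb #..#.: next=.  (t=3,i=13, bit18=0)
  nb #...#: next=#  (t=1,i=11, bit17=1)
  nb #....: next=.  (t=0,i=5, bit16=0)
  nb .####: next=#  (t=0,i=9, bit15=1)
  nb .###.: next=.  (t=1,i=0, bit14=0)
  nb .##.#: next=.  (t=2,i=4, bit13=0)
  nb .##..: next=#  (t=0,i=3, bit12=1)
  nb .#.##: next=#  (t=2,i=9, bit11=1)
  nb .#.#.: next=.  (t=2,i=7, bit10=0)
  nb .#..#: next=.  (t=3,i=12, bit9=0)
  nb .#...: next=#  (t=1,i=4, bit8=1)
  nb ..###: next=.  (t=0,i=8, bit7=0)
  nb ..##.: next=.  (t=0,i=2, bit6=0)
  nb ..#.#: next=#  (t=3,i=9, bit5=1)
  nb ..#..: next=.  (t=1,i=9, bit4=0)
  nb ...##: next=.  (t=0,i=7, bit3=0)
  nb ...#.: next=#  (t=1,i=8, bit2=1)
  nb ....#: next=.  (t=0,i=6, bit1=0)
  nb .....: next=#  (t=1,i=6, bit0=1)
  bits 00011010000110101001100100100101 = 437950757

437950757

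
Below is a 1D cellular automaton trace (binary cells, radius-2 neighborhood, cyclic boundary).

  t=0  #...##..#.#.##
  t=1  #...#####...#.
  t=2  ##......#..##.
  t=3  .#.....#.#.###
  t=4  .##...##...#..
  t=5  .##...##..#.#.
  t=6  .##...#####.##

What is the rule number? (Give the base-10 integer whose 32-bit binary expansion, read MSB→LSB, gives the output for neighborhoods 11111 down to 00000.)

445920100

  nb #####: next=.  (t=1,i=6, bit31=0)
  nb ####.: next=.  (t=1,i=7, bit30=0)
  nb ###.#: next=.  (t=3,i=13, bit29=0)
  nb ###..: next=#  (t=0,i=0, bit28=1)
  nb ##.##: next=#  (t=2,i=13, bit27=1)
  nb ##.#.: next=.  (t=3,i=0, bit26=0)
  nb ##..#: next=#  (t=0,i=6, bit25=1)
  nb ##...: next=.  (t=0,i=1, bit24=0)
  nb #.###: next=#  (t=0,i=12, bit23=1)
  nb #.##.: next=.  (t=2,i=0, bit22=0)
  nb #.#.#: next=.  (t=0,i=10, bit21=0)
  nb #.#..: next=#  (t=1,i=0, bit20=1)
  nb #..##: next=.  (t=2,i=10, bit19=0)
  nb #..#.: next=#  (t=0,i=7, bit18=1)
  nb #...#: next=.  (t=0,i=2, bit17=0)
  nb #....: next=.  (t=2,i=3, bit16=0)
  nb .####: next=.  (t=1,i=5, bit15=0)
  nb .###.: next=.  (t=0,i=13, bit14=0)
  nb .##.#: next=#  (t=2,i=12, bit13=1)
  nb .##..: next=#  (t=0,i=5, bit12=1)
  nb .#.##: next=.  (t=0,i=11, bit11=0)
  nb .#.#.: next=.  (t=0,i=9, bit10=0)
  nb .#..#: next=#  (t=2,i=9, bit9=1)
  nb .#...: next=#  (t=1,i=1, bit8=1)
  nb ..###: next=.  (t=1,i=4, bit7=0)
  nb ..##.: next=#  (t=0,i=4, bit6=1)
  nb ..#.#: next=#  (t=0,i=8, bit5=1)
  nb ..#..: next=.  (t=2,i=8, bit4=0)
  nb ...##: next=.  (t=0,i=3, bit3=0)
  nb ...#.: next=#  (t=1,i=11, bit2=1)
  nb ....#: next=.  (t=2,i=6, bit1=0)
  nb .....: next=.  (t=2,i=4, bit0=0)
  bits 00011010100101000011001101100100 = 445920100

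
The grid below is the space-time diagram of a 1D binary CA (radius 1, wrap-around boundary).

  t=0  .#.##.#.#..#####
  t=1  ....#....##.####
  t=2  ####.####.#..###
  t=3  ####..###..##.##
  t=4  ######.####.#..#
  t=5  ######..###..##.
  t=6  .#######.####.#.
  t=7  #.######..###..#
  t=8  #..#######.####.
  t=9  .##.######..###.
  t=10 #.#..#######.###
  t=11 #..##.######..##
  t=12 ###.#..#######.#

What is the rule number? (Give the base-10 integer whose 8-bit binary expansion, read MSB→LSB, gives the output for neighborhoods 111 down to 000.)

  nb ###: next=#  (t=0,i=12, bit7=1)
  nb ##.: next=#  (t=0,i=4, bit6=1)
  nb #.#: next=.  (t=0,i=0, bit5=0)
  nb #..: next=#  (t=0,i=9, bit4=1)
  nb .##: next=.  (t=0,i=3, bit3=0)
  nb .#.: next=.  (t=0,i=1, bit2=0)
  nb ..#: next=#  (t=0,i=10, bit1=1)
  nb ...: next=#  (t=1,i=1, bit0=1)
  bits 11010011 = 211

211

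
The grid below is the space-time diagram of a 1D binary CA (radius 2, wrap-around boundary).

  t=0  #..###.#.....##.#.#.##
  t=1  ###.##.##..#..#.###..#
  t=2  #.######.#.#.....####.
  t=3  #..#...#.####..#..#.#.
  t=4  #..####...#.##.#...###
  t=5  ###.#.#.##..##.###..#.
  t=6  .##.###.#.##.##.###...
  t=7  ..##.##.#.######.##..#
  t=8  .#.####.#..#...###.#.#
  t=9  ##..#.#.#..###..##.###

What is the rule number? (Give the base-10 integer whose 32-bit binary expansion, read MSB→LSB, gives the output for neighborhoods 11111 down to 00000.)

981132566

  #####|.  b31=0 t=2,i=4
  ####.|.  b30=0 t=1,i=1
  ###.#|#  b29=1 t=0,i=5
  ###..|#  b28=1 t=0,i=0
  ##.##|#  b27=1 t=1,i=3
  ##.#.|.  b26=0 t=0,i=6
  ##..#|#  b25=1 t=0,i=1
  ##...|.  b24=0 t=4,i=7
  #.###|.  b23=0 t=0,i=20
  #.##.|#  b22=1 t=1,i=4
  #.#.#|#  b21=1 t=0,i=16
  #.#..|#  b20=1 t=0,i=7
  #..##|#  b19=1 t=0,i=2
  #..#.|.  b18=0 t=1,i=10
  #...#|#  b17=1 t=3,i=5
  #....|.  b16=0 t=0,i=9
  .####|#  b15=1 t=1,i=0
  .###.|#  b14=1 t=0,i=4
  .##.#|#  b13=1 t=0,i=14
  .##..|.  b12=0 t=1,i=8
  .#.##|.  b11=0 t=0,i=19
  .#.#.|#  b10=1 t=0,i=17
  .#..#|.  b9=0 t=1,i=12
  .#...|#  b8=1 t=0,i=8
  ..###|.  b7=0 t=0,i=3
  ..##.|.  b6=0 t=0,i=13
  ..#.#|.  b5=0 t=1,i=14
  ..#..|#  b4=1 t=1,i=11
  ...##|.  b3=0 t=0,i=12
  ...#.|#  b2=1 t=3,i=6
  ....#|#  b1=1 t=0,i=11
  .....|.  b0=0 t=0,i=10
  bits 00111010011110101110010100010110 = 981132566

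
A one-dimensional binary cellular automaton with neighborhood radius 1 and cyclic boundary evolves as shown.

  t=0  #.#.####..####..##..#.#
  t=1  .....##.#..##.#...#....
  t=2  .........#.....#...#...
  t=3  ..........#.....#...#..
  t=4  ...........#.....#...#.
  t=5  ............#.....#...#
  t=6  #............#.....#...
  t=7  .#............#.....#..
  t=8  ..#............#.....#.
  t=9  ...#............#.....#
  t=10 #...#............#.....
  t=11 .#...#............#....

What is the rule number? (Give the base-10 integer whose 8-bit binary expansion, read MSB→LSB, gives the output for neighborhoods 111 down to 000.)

144

  nb ###: next=#  (t=0,i=5, bit7=1)
  nb ##.: next=.  (t=0,i=0, bit6=0)
  nb #.#: next=.  (t=0,i=1, bit5=0)
  nb #..: next=#  (t=0,i=8, bit4=1)
  nb .##: next=.  (t=0,i=4, bit3=0)
  nb .#.: next=.  (t=0,i=2, bit2=0)
  nb ..#: next=.  (t=0,i=9, bit1=0)
  nb ...: next=.  (t=1,i=0, bit0=0)
  bits 10010000 = 144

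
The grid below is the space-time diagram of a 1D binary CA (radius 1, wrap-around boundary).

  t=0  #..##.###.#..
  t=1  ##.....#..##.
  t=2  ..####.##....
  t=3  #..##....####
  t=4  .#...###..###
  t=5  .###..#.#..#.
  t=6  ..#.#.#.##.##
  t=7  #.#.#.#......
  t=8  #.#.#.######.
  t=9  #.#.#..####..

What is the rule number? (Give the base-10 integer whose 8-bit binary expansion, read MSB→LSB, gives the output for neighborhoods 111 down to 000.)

  nb ###: next=#  (t=0,i=7, bit7=1)
  nb ##.: next=.  (t=0,i=4, bit6=0)
  nb #.#: next=.  (t=0,i=5, bit5=0)
  nb #..: next=#  (t=0,i=1, bit4=1)
  nb .##: next=.  (t=0,i=3, bit3=0)
  nb .#.: next=#  (t=0,i=0, bit2=1)
  nb ..#: next=.  (t=0,i=2, bit1=0)
  nb ...: next=#  (t=1,i=3, bit0=1)
  bits 10010101 = 149

149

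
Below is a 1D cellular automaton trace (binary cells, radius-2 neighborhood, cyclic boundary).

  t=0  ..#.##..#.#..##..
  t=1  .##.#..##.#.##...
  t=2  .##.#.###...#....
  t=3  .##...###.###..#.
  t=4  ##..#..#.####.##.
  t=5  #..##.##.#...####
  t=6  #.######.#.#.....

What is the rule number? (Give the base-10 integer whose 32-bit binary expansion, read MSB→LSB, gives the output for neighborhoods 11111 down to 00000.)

417226869

  [31] ##### => .  t=5,i=15
  [30] ####. => .  t=4,i=11
  [29] ###.# => .  t=3,i=8
  [28] ###.. => #  t=2,i=8
  [27] ##.## => #  t=3,i=9
  [26] ##.#. => .  t=1,i=3
  [25] ##..# => .  t=0,i=6
  [24] ##... => .  t=0,i=15
  [23] #.### => #  t=2,i=6
  [22] #.##. => #  t=0,i=4
  [21] #.#.# => .  t=1,i=10
  [20] #.#.. => #  t=0,i=10
  [19] #..## => #  t=0,i=12
  [18] #..#. => #  t=0,i=7
  [17] #...# => #  t=2,i=10
  [16] #.... => .  t=0,i=16
  [15] .#### => .  t=4,i=10
  [14] .###. => #  t=2,i=7
  [13] .##.# => #  t=1,i=2
  [12] .##.. => .  t=0,i=5
  [11] .#.## => .  t=0,i=3
  [10] .#.#. => .  t=0,i=9
  [9] .#..# => .  t=0,i=11
  [8] .#... => .  t=2,i=13
  [7] ..### => .  t=3,i=6
  [6] ..##. => #  t=0,i=13
  [5] ..#.# => #  t=0,i=2
  [4] ..#.. => #  t=2,i=12
  [3] ...## => .  t=1,i=0
  [2] ...#. => #  t=0,i=1
  [1] ....# => .  t=0,i=0
  [0] ..... => #  t=2,i=15
  bits 00011000110111100110000001110101 = 417226869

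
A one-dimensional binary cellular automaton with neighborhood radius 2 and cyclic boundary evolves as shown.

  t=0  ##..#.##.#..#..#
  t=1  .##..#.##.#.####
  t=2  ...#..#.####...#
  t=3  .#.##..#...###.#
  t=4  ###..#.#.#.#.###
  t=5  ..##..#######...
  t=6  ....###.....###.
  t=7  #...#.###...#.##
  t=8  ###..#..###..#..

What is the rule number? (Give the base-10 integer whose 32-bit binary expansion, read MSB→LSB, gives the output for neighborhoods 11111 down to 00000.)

925576848

  [31] ##### => .  t=4,i=0
  [30] ####. => .  t=1,i=14
  [29] ###.# => #  t=1,i=15
  [28] ###.. => #  t=0,i=1
  [27] ##.## => .  t=1,i=0
  [26] ##.#. => #  t=0,i=8
  [25] ##..# => #  t=0,i=2
  [24] ##... => #  t=2,i=12
  [23] #.### => .  t=1,i=12
  [22] #.##. => .  t=0,i=6
  [21] #.#.# => #  t=1,i=10
  [20] #.#.. => .  t=0,i=9
  [19] #..## => #  t=0,i=14
  [18] #..#. => .  t=0,i=3
  [17] #...# => #  t=2,i=1
  [16] #.... => #  t=5,i=14
  [15] .#### => .  t=1,i=13
  [14] .###. => .  t=0,i=0
  [13] .##.# => #  t=0,i=7
  [12] .##.. => .  t=1,i=2
  [11] .#.## => #  t=0,i=5
  [10] .#.#. => #  t=3,i=0
  [9] .#..# => #  t=0,i=10
  [8] .#... => .  t=2,i=0
  [7] ..### => #  t=0,i=15
  [6] ..##. => .  t=5,i=2
  [5] ..#.# => .  t=0,i=4
  [4] ..#.. => #  t=0,i=12
  [3] ...## => .  t=3,i=10
  [2] ...#. => .  t=2,i=2
  [1] ....# => .  t=5,i=0
  [0] ..... => .  t=5,i=15
  bits 00110111001010110010111010010000 = 925576848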